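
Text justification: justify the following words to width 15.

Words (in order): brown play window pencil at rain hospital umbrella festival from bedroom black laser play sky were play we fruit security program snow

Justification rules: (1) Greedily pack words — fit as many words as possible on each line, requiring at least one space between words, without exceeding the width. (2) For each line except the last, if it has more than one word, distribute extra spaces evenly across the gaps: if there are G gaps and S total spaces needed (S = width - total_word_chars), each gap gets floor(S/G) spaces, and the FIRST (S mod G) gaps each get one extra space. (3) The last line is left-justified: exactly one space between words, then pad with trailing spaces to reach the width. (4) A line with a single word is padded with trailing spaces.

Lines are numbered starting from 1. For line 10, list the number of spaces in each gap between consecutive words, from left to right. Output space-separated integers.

Answer: 2

Derivation:
Line 1: ['brown', 'play'] (min_width=10, slack=5)
Line 2: ['window', 'pencil'] (min_width=13, slack=2)
Line 3: ['at', 'rain'] (min_width=7, slack=8)
Line 4: ['hospital'] (min_width=8, slack=7)
Line 5: ['umbrella'] (min_width=8, slack=7)
Line 6: ['festival', 'from'] (min_width=13, slack=2)
Line 7: ['bedroom', 'black'] (min_width=13, slack=2)
Line 8: ['laser', 'play', 'sky'] (min_width=14, slack=1)
Line 9: ['were', 'play', 'we'] (min_width=12, slack=3)
Line 10: ['fruit', 'security'] (min_width=14, slack=1)
Line 11: ['program', 'snow'] (min_width=12, slack=3)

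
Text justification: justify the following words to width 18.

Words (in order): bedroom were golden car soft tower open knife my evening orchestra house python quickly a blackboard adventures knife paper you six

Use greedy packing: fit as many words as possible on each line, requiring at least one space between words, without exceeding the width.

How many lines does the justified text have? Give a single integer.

Answer: 9

Derivation:
Line 1: ['bedroom', 'were'] (min_width=12, slack=6)
Line 2: ['golden', 'car', 'soft'] (min_width=15, slack=3)
Line 3: ['tower', 'open', 'knife'] (min_width=16, slack=2)
Line 4: ['my', 'evening'] (min_width=10, slack=8)
Line 5: ['orchestra', 'house'] (min_width=15, slack=3)
Line 6: ['python', 'quickly', 'a'] (min_width=16, slack=2)
Line 7: ['blackboard'] (min_width=10, slack=8)
Line 8: ['adventures', 'knife'] (min_width=16, slack=2)
Line 9: ['paper', 'you', 'six'] (min_width=13, slack=5)
Total lines: 9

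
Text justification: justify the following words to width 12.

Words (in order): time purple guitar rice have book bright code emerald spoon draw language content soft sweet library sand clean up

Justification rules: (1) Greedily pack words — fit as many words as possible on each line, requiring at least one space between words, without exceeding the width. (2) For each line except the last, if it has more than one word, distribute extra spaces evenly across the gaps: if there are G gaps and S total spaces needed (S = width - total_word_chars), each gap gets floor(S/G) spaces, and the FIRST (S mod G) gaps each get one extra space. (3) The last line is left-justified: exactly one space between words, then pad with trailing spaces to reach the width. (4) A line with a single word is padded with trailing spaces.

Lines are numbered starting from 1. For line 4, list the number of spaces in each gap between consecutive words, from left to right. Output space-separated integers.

Line 1: ['time', 'purple'] (min_width=11, slack=1)
Line 2: ['guitar', 'rice'] (min_width=11, slack=1)
Line 3: ['have', 'book'] (min_width=9, slack=3)
Line 4: ['bright', 'code'] (min_width=11, slack=1)
Line 5: ['emerald'] (min_width=7, slack=5)
Line 6: ['spoon', 'draw'] (min_width=10, slack=2)
Line 7: ['language'] (min_width=8, slack=4)
Line 8: ['content', 'soft'] (min_width=12, slack=0)
Line 9: ['sweet'] (min_width=5, slack=7)
Line 10: ['library', 'sand'] (min_width=12, slack=0)
Line 11: ['clean', 'up'] (min_width=8, slack=4)

Answer: 2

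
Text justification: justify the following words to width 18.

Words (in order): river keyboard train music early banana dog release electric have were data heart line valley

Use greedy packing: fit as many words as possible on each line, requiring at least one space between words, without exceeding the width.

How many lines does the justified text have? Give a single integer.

Answer: 6

Derivation:
Line 1: ['river', 'keyboard'] (min_width=14, slack=4)
Line 2: ['train', 'music', 'early'] (min_width=17, slack=1)
Line 3: ['banana', 'dog', 'release'] (min_width=18, slack=0)
Line 4: ['electric', 'have', 'were'] (min_width=18, slack=0)
Line 5: ['data', 'heart', 'line'] (min_width=15, slack=3)
Line 6: ['valley'] (min_width=6, slack=12)
Total lines: 6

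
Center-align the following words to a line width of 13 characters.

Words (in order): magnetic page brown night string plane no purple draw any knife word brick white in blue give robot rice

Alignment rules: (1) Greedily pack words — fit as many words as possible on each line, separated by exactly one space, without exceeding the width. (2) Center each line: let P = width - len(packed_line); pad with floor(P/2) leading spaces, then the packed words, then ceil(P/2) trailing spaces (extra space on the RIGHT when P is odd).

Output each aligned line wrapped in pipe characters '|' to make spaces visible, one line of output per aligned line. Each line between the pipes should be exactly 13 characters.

Answer: |magnetic page|
| brown night |
|string plane |
|  no purple  |
|  draw any   |
| knife word  |
| brick white |
|in blue give |
| robot rice  |

Derivation:
Line 1: ['magnetic', 'page'] (min_width=13, slack=0)
Line 2: ['brown', 'night'] (min_width=11, slack=2)
Line 3: ['string', 'plane'] (min_width=12, slack=1)
Line 4: ['no', 'purple'] (min_width=9, slack=4)
Line 5: ['draw', 'any'] (min_width=8, slack=5)
Line 6: ['knife', 'word'] (min_width=10, slack=3)
Line 7: ['brick', 'white'] (min_width=11, slack=2)
Line 8: ['in', 'blue', 'give'] (min_width=12, slack=1)
Line 9: ['robot', 'rice'] (min_width=10, slack=3)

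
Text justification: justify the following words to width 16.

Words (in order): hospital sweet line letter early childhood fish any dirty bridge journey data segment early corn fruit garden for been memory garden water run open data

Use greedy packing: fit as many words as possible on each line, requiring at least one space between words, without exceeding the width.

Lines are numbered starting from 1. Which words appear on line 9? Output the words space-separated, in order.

Line 1: ['hospital', 'sweet'] (min_width=14, slack=2)
Line 2: ['line', 'letter'] (min_width=11, slack=5)
Line 3: ['early', 'childhood'] (min_width=15, slack=1)
Line 4: ['fish', 'any', 'dirty'] (min_width=14, slack=2)
Line 5: ['bridge', 'journey'] (min_width=14, slack=2)
Line 6: ['data', 'segment'] (min_width=12, slack=4)
Line 7: ['early', 'corn', 'fruit'] (min_width=16, slack=0)
Line 8: ['garden', 'for', 'been'] (min_width=15, slack=1)
Line 9: ['memory', 'garden'] (min_width=13, slack=3)
Line 10: ['water', 'run', 'open'] (min_width=14, slack=2)
Line 11: ['data'] (min_width=4, slack=12)

Answer: memory garden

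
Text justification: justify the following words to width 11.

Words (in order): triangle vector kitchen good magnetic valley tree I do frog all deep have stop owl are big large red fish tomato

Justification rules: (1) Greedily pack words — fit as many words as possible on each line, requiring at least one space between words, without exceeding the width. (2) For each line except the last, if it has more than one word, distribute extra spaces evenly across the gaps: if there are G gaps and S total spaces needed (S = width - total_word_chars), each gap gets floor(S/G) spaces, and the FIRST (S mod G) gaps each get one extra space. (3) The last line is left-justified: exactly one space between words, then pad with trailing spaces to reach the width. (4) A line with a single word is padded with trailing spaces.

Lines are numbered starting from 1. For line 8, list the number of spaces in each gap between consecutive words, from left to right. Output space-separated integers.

Line 1: ['triangle'] (min_width=8, slack=3)
Line 2: ['vector'] (min_width=6, slack=5)
Line 3: ['kitchen'] (min_width=7, slack=4)
Line 4: ['good'] (min_width=4, slack=7)
Line 5: ['magnetic'] (min_width=8, slack=3)
Line 6: ['valley', 'tree'] (min_width=11, slack=0)
Line 7: ['I', 'do', 'frog'] (min_width=9, slack=2)
Line 8: ['all', 'deep'] (min_width=8, slack=3)
Line 9: ['have', 'stop'] (min_width=9, slack=2)
Line 10: ['owl', 'are', 'big'] (min_width=11, slack=0)
Line 11: ['large', 'red'] (min_width=9, slack=2)
Line 12: ['fish', 'tomato'] (min_width=11, slack=0)

Answer: 4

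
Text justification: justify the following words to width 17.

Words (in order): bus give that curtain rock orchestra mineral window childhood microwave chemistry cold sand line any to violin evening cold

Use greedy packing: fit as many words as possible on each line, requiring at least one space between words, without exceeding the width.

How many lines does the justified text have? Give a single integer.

Answer: 9

Derivation:
Line 1: ['bus', 'give', 'that'] (min_width=13, slack=4)
Line 2: ['curtain', 'rock'] (min_width=12, slack=5)
Line 3: ['orchestra', 'mineral'] (min_width=17, slack=0)
Line 4: ['window', 'childhood'] (min_width=16, slack=1)
Line 5: ['microwave'] (min_width=9, slack=8)
Line 6: ['chemistry', 'cold'] (min_width=14, slack=3)
Line 7: ['sand', 'line', 'any', 'to'] (min_width=16, slack=1)
Line 8: ['violin', 'evening'] (min_width=14, slack=3)
Line 9: ['cold'] (min_width=4, slack=13)
Total lines: 9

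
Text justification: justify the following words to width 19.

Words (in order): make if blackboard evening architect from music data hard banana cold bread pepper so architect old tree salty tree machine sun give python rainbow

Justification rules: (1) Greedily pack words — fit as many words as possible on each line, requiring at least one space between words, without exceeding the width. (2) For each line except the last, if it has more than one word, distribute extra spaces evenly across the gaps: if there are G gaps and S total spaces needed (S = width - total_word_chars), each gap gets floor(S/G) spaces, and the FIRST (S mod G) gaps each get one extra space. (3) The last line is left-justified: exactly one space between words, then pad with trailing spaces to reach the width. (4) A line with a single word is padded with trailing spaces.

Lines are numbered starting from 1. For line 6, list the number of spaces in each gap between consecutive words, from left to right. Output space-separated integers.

Answer: 2 1

Derivation:
Line 1: ['make', 'if', 'blackboard'] (min_width=18, slack=1)
Line 2: ['evening', 'architect'] (min_width=17, slack=2)
Line 3: ['from', 'music', 'data'] (min_width=15, slack=4)
Line 4: ['hard', 'banana', 'cold'] (min_width=16, slack=3)
Line 5: ['bread', 'pepper', 'so'] (min_width=15, slack=4)
Line 6: ['architect', 'old', 'tree'] (min_width=18, slack=1)
Line 7: ['salty', 'tree', 'machine'] (min_width=18, slack=1)
Line 8: ['sun', 'give', 'python'] (min_width=15, slack=4)
Line 9: ['rainbow'] (min_width=7, slack=12)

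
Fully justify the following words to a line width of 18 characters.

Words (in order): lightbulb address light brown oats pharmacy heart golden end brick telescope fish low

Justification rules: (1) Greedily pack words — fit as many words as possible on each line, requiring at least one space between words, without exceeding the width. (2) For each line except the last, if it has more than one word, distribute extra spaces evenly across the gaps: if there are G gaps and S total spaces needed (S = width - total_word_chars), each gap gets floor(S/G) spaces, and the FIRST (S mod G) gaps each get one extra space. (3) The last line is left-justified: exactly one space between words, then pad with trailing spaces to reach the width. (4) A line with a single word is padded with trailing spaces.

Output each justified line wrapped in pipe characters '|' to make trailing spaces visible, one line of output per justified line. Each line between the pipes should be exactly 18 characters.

Answer: |lightbulb  address|
|light  brown  oats|
|pharmacy     heart|
|golden  end  brick|
|telescope fish low|

Derivation:
Line 1: ['lightbulb', 'address'] (min_width=17, slack=1)
Line 2: ['light', 'brown', 'oats'] (min_width=16, slack=2)
Line 3: ['pharmacy', 'heart'] (min_width=14, slack=4)
Line 4: ['golden', 'end', 'brick'] (min_width=16, slack=2)
Line 5: ['telescope', 'fish', 'low'] (min_width=18, slack=0)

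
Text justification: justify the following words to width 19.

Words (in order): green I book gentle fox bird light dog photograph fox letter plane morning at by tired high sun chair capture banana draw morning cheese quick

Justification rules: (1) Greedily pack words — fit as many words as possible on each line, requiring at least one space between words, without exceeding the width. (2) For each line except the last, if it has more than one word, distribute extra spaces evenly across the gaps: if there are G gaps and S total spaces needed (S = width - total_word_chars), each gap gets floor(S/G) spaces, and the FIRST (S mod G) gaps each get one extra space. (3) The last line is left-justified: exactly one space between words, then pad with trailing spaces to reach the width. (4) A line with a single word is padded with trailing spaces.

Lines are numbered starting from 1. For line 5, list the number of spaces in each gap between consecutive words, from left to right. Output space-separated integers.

Line 1: ['green', 'I', 'book', 'gentle'] (min_width=19, slack=0)
Line 2: ['fox', 'bird', 'light', 'dog'] (min_width=18, slack=1)
Line 3: ['photograph', 'fox'] (min_width=14, slack=5)
Line 4: ['letter', 'plane'] (min_width=12, slack=7)
Line 5: ['morning', 'at', 'by', 'tired'] (min_width=19, slack=0)
Line 6: ['high', 'sun', 'chair'] (min_width=14, slack=5)
Line 7: ['capture', 'banana', 'draw'] (min_width=19, slack=0)
Line 8: ['morning', 'cheese'] (min_width=14, slack=5)
Line 9: ['quick'] (min_width=5, slack=14)

Answer: 1 1 1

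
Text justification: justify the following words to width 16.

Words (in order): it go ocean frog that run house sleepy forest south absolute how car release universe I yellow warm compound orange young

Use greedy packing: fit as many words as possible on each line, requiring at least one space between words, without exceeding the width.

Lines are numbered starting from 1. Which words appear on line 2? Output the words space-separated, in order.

Line 1: ['it', 'go', 'ocean', 'frog'] (min_width=16, slack=0)
Line 2: ['that', 'run', 'house'] (min_width=14, slack=2)
Line 3: ['sleepy', 'forest'] (min_width=13, slack=3)
Line 4: ['south', 'absolute'] (min_width=14, slack=2)
Line 5: ['how', 'car', 'release'] (min_width=15, slack=1)
Line 6: ['universe', 'I'] (min_width=10, slack=6)
Line 7: ['yellow', 'warm'] (min_width=11, slack=5)
Line 8: ['compound', 'orange'] (min_width=15, slack=1)
Line 9: ['young'] (min_width=5, slack=11)

Answer: that run house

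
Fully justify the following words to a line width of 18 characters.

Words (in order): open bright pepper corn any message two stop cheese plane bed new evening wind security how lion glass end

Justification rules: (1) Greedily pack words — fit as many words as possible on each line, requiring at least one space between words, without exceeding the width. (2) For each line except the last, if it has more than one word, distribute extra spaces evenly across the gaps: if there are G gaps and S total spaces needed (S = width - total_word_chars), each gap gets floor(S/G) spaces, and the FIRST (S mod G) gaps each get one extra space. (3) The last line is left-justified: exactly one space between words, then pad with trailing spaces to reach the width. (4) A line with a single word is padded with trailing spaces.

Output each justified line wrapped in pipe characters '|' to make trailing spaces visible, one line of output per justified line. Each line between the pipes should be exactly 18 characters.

Answer: |open bright pepper|
|corn  any  message|
|two   stop  cheese|
|plane    bed   new|
|evening       wind|
|security  how lion|
|glass end         |

Derivation:
Line 1: ['open', 'bright', 'pepper'] (min_width=18, slack=0)
Line 2: ['corn', 'any', 'message'] (min_width=16, slack=2)
Line 3: ['two', 'stop', 'cheese'] (min_width=15, slack=3)
Line 4: ['plane', 'bed', 'new'] (min_width=13, slack=5)
Line 5: ['evening', 'wind'] (min_width=12, slack=6)
Line 6: ['security', 'how', 'lion'] (min_width=17, slack=1)
Line 7: ['glass', 'end'] (min_width=9, slack=9)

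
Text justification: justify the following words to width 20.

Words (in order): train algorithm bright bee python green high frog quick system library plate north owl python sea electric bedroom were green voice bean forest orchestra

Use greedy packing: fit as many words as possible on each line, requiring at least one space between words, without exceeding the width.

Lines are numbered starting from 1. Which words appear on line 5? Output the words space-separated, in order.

Line 1: ['train', 'algorithm'] (min_width=15, slack=5)
Line 2: ['bright', 'bee', 'python'] (min_width=17, slack=3)
Line 3: ['green', 'high', 'frog'] (min_width=15, slack=5)
Line 4: ['quick', 'system', 'library'] (min_width=20, slack=0)
Line 5: ['plate', 'north', 'owl'] (min_width=15, slack=5)
Line 6: ['python', 'sea', 'electric'] (min_width=19, slack=1)
Line 7: ['bedroom', 'were', 'green'] (min_width=18, slack=2)
Line 8: ['voice', 'bean', 'forest'] (min_width=17, slack=3)
Line 9: ['orchestra'] (min_width=9, slack=11)

Answer: plate north owl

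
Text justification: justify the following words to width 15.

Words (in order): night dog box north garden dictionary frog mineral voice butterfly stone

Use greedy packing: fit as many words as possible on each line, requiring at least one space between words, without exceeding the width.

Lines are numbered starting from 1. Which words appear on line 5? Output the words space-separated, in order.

Answer: butterfly stone

Derivation:
Line 1: ['night', 'dog', 'box'] (min_width=13, slack=2)
Line 2: ['north', 'garden'] (min_width=12, slack=3)
Line 3: ['dictionary', 'frog'] (min_width=15, slack=0)
Line 4: ['mineral', 'voice'] (min_width=13, slack=2)
Line 5: ['butterfly', 'stone'] (min_width=15, slack=0)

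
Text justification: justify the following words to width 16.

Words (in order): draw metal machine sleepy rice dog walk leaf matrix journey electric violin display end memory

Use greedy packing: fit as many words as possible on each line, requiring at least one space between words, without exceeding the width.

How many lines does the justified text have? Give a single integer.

Line 1: ['draw', 'metal'] (min_width=10, slack=6)
Line 2: ['machine', 'sleepy'] (min_width=14, slack=2)
Line 3: ['rice', 'dog', 'walk'] (min_width=13, slack=3)
Line 4: ['leaf', 'matrix'] (min_width=11, slack=5)
Line 5: ['journey', 'electric'] (min_width=16, slack=0)
Line 6: ['violin', 'display'] (min_width=14, slack=2)
Line 7: ['end', 'memory'] (min_width=10, slack=6)
Total lines: 7

Answer: 7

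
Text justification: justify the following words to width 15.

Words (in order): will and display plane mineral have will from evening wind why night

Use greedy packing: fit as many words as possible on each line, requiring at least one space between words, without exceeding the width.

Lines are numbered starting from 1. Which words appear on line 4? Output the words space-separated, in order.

Answer: will from

Derivation:
Line 1: ['will', 'and'] (min_width=8, slack=7)
Line 2: ['display', 'plane'] (min_width=13, slack=2)
Line 3: ['mineral', 'have'] (min_width=12, slack=3)
Line 4: ['will', 'from'] (min_width=9, slack=6)
Line 5: ['evening', 'wind'] (min_width=12, slack=3)
Line 6: ['why', 'night'] (min_width=9, slack=6)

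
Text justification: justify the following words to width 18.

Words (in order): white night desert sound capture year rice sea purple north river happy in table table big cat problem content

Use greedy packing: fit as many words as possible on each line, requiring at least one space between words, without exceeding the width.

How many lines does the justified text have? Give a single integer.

Answer: 7

Derivation:
Line 1: ['white', 'night', 'desert'] (min_width=18, slack=0)
Line 2: ['sound', 'capture', 'year'] (min_width=18, slack=0)
Line 3: ['rice', 'sea', 'purple'] (min_width=15, slack=3)
Line 4: ['north', 'river', 'happy'] (min_width=17, slack=1)
Line 5: ['in', 'table', 'table', 'big'] (min_width=18, slack=0)
Line 6: ['cat', 'problem'] (min_width=11, slack=7)
Line 7: ['content'] (min_width=7, slack=11)
Total lines: 7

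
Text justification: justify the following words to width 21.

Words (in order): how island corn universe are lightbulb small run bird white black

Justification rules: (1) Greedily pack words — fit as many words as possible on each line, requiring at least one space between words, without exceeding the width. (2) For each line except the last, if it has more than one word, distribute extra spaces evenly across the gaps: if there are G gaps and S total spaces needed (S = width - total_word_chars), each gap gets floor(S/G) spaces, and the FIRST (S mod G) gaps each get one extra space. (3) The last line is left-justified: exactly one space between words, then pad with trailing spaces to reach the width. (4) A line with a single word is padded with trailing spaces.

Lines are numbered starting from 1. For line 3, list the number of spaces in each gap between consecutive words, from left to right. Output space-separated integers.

Answer: 2 2

Derivation:
Line 1: ['how', 'island', 'corn'] (min_width=15, slack=6)
Line 2: ['universe', 'are'] (min_width=12, slack=9)
Line 3: ['lightbulb', 'small', 'run'] (min_width=19, slack=2)
Line 4: ['bird', 'white', 'black'] (min_width=16, slack=5)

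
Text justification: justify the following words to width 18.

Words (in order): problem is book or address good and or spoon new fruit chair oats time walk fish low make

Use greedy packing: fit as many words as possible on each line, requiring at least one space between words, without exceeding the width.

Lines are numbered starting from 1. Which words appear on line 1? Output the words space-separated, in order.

Answer: problem is book or

Derivation:
Line 1: ['problem', 'is', 'book', 'or'] (min_width=18, slack=0)
Line 2: ['address', 'good', 'and'] (min_width=16, slack=2)
Line 3: ['or', 'spoon', 'new', 'fruit'] (min_width=18, slack=0)
Line 4: ['chair', 'oats', 'time'] (min_width=15, slack=3)
Line 5: ['walk', 'fish', 'low', 'make'] (min_width=18, slack=0)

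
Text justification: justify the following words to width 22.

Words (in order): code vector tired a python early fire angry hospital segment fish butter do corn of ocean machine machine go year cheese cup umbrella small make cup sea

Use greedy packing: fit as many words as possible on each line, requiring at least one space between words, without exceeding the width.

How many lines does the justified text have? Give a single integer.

Line 1: ['code', 'vector', 'tired', 'a'] (min_width=19, slack=3)
Line 2: ['python', 'early', 'fire'] (min_width=17, slack=5)
Line 3: ['angry', 'hospital', 'segment'] (min_width=22, slack=0)
Line 4: ['fish', 'butter', 'do', 'corn', 'of'] (min_width=22, slack=0)
Line 5: ['ocean', 'machine', 'machine'] (min_width=21, slack=1)
Line 6: ['go', 'year', 'cheese', 'cup'] (min_width=18, slack=4)
Line 7: ['umbrella', 'small', 'make'] (min_width=19, slack=3)
Line 8: ['cup', 'sea'] (min_width=7, slack=15)
Total lines: 8

Answer: 8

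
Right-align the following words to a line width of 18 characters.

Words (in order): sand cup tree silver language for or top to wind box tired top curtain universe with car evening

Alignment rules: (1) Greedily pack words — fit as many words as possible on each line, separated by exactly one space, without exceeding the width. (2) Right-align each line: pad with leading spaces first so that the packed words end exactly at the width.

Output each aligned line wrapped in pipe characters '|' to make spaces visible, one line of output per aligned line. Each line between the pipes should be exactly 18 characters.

Answer: |     sand cup tree|
|   silver language|
|for or top to wind|
|     box tired top|
|  curtain universe|
|  with car evening|

Derivation:
Line 1: ['sand', 'cup', 'tree'] (min_width=13, slack=5)
Line 2: ['silver', 'language'] (min_width=15, slack=3)
Line 3: ['for', 'or', 'top', 'to', 'wind'] (min_width=18, slack=0)
Line 4: ['box', 'tired', 'top'] (min_width=13, slack=5)
Line 5: ['curtain', 'universe'] (min_width=16, slack=2)
Line 6: ['with', 'car', 'evening'] (min_width=16, slack=2)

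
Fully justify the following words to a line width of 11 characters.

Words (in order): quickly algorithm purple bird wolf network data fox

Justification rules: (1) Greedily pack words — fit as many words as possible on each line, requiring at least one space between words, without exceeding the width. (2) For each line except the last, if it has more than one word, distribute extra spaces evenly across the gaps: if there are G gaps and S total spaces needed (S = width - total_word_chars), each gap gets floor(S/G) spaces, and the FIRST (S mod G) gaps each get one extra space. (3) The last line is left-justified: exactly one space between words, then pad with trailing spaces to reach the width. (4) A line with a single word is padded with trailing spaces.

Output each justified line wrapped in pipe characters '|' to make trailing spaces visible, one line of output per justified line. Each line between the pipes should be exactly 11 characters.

Line 1: ['quickly'] (min_width=7, slack=4)
Line 2: ['algorithm'] (min_width=9, slack=2)
Line 3: ['purple', 'bird'] (min_width=11, slack=0)
Line 4: ['wolf'] (min_width=4, slack=7)
Line 5: ['network'] (min_width=7, slack=4)
Line 6: ['data', 'fox'] (min_width=8, slack=3)

Answer: |quickly    |
|algorithm  |
|purple bird|
|wolf       |
|network    |
|data fox   |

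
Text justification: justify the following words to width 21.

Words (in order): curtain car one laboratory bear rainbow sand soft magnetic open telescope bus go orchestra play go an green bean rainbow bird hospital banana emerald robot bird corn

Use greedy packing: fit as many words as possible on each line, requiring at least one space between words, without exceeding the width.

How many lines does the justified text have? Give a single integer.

Line 1: ['curtain', 'car', 'one'] (min_width=15, slack=6)
Line 2: ['laboratory', 'bear'] (min_width=15, slack=6)
Line 3: ['rainbow', 'sand', 'soft'] (min_width=17, slack=4)
Line 4: ['magnetic', 'open'] (min_width=13, slack=8)
Line 5: ['telescope', 'bus', 'go'] (min_width=16, slack=5)
Line 6: ['orchestra', 'play', 'go', 'an'] (min_width=20, slack=1)
Line 7: ['green', 'bean', 'rainbow'] (min_width=18, slack=3)
Line 8: ['bird', 'hospital', 'banana'] (min_width=20, slack=1)
Line 9: ['emerald', 'robot', 'bird'] (min_width=18, slack=3)
Line 10: ['corn'] (min_width=4, slack=17)
Total lines: 10

Answer: 10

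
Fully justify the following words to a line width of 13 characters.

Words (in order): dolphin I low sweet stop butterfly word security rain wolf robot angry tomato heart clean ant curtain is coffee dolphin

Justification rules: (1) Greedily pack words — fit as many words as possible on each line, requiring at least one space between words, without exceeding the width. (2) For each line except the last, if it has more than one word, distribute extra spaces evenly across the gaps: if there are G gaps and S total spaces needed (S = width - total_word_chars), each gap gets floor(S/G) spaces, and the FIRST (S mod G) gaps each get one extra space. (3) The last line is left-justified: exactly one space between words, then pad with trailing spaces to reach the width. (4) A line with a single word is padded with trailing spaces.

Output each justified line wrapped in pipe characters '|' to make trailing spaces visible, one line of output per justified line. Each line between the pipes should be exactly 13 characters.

Line 1: ['dolphin', 'I', 'low'] (min_width=13, slack=0)
Line 2: ['sweet', 'stop'] (min_width=10, slack=3)
Line 3: ['butterfly'] (min_width=9, slack=4)
Line 4: ['word', 'security'] (min_width=13, slack=0)
Line 5: ['rain', 'wolf'] (min_width=9, slack=4)
Line 6: ['robot', 'angry'] (min_width=11, slack=2)
Line 7: ['tomato', 'heart'] (min_width=12, slack=1)
Line 8: ['clean', 'ant'] (min_width=9, slack=4)
Line 9: ['curtain', 'is'] (min_width=10, slack=3)
Line 10: ['coffee'] (min_width=6, slack=7)
Line 11: ['dolphin'] (min_width=7, slack=6)

Answer: |dolphin I low|
|sweet    stop|
|butterfly    |
|word security|
|rain     wolf|
|robot   angry|
|tomato  heart|
|clean     ant|
|curtain    is|
|coffee       |
|dolphin      |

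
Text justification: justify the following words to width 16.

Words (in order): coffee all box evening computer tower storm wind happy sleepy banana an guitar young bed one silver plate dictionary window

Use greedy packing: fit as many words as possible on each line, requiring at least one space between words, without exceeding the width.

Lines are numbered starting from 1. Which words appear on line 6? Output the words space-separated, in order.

Answer: young bed one

Derivation:
Line 1: ['coffee', 'all', 'box'] (min_width=14, slack=2)
Line 2: ['evening', 'computer'] (min_width=16, slack=0)
Line 3: ['tower', 'storm', 'wind'] (min_width=16, slack=0)
Line 4: ['happy', 'sleepy'] (min_width=12, slack=4)
Line 5: ['banana', 'an', 'guitar'] (min_width=16, slack=0)
Line 6: ['young', 'bed', 'one'] (min_width=13, slack=3)
Line 7: ['silver', 'plate'] (min_width=12, slack=4)
Line 8: ['dictionary'] (min_width=10, slack=6)
Line 9: ['window'] (min_width=6, slack=10)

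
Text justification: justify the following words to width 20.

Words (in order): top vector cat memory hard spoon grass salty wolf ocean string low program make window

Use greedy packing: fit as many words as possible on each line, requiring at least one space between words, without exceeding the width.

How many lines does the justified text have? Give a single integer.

Answer: 5

Derivation:
Line 1: ['top', 'vector', 'cat'] (min_width=14, slack=6)
Line 2: ['memory', 'hard', 'spoon'] (min_width=17, slack=3)
Line 3: ['grass', 'salty', 'wolf'] (min_width=16, slack=4)
Line 4: ['ocean', 'string', 'low'] (min_width=16, slack=4)
Line 5: ['program', 'make', 'window'] (min_width=19, slack=1)
Total lines: 5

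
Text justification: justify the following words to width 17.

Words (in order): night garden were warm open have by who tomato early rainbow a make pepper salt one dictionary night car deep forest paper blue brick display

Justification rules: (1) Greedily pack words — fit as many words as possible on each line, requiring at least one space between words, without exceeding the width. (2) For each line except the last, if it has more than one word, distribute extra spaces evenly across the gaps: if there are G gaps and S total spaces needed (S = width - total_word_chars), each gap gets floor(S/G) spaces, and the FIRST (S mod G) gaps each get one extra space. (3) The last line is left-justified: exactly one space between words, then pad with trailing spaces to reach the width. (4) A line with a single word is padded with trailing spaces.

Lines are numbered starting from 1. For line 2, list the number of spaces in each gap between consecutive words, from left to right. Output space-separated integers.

Line 1: ['night', 'garden', 'were'] (min_width=17, slack=0)
Line 2: ['warm', 'open', 'have', 'by'] (min_width=17, slack=0)
Line 3: ['who', 'tomato', 'early'] (min_width=16, slack=1)
Line 4: ['rainbow', 'a', 'make'] (min_width=14, slack=3)
Line 5: ['pepper', 'salt', 'one'] (min_width=15, slack=2)
Line 6: ['dictionary', 'night'] (min_width=16, slack=1)
Line 7: ['car', 'deep', 'forest'] (min_width=15, slack=2)
Line 8: ['paper', 'blue', 'brick'] (min_width=16, slack=1)
Line 9: ['display'] (min_width=7, slack=10)

Answer: 1 1 1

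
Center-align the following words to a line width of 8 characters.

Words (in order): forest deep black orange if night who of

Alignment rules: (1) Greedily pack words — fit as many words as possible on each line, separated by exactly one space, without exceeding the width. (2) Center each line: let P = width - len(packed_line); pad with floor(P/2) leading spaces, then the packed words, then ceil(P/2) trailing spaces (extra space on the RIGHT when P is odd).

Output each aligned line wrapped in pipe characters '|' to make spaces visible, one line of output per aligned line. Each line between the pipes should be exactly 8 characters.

Line 1: ['forest'] (min_width=6, slack=2)
Line 2: ['deep'] (min_width=4, slack=4)
Line 3: ['black'] (min_width=5, slack=3)
Line 4: ['orange'] (min_width=6, slack=2)
Line 5: ['if', 'night'] (min_width=8, slack=0)
Line 6: ['who', 'of'] (min_width=6, slack=2)

Answer: | forest |
|  deep  |
| black  |
| orange |
|if night|
| who of |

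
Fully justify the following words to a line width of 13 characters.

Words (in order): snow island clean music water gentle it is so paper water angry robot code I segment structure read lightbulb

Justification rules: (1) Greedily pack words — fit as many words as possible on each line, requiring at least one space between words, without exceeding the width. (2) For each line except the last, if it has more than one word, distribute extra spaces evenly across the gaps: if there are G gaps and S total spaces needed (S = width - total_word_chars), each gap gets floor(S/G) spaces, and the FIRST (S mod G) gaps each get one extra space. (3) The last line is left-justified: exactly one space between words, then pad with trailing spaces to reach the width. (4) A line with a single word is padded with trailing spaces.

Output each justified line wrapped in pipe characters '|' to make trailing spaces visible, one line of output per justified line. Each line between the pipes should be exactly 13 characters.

Answer: |snow   island|
|clean   music|
|water  gentle|
|it    is   so|
|paper   water|
|angry   robot|
|code        I|
|segment      |
|structure    |
|read         |
|lightbulb    |

Derivation:
Line 1: ['snow', 'island'] (min_width=11, slack=2)
Line 2: ['clean', 'music'] (min_width=11, slack=2)
Line 3: ['water', 'gentle'] (min_width=12, slack=1)
Line 4: ['it', 'is', 'so'] (min_width=8, slack=5)
Line 5: ['paper', 'water'] (min_width=11, slack=2)
Line 6: ['angry', 'robot'] (min_width=11, slack=2)
Line 7: ['code', 'I'] (min_width=6, slack=7)
Line 8: ['segment'] (min_width=7, slack=6)
Line 9: ['structure'] (min_width=9, slack=4)
Line 10: ['read'] (min_width=4, slack=9)
Line 11: ['lightbulb'] (min_width=9, slack=4)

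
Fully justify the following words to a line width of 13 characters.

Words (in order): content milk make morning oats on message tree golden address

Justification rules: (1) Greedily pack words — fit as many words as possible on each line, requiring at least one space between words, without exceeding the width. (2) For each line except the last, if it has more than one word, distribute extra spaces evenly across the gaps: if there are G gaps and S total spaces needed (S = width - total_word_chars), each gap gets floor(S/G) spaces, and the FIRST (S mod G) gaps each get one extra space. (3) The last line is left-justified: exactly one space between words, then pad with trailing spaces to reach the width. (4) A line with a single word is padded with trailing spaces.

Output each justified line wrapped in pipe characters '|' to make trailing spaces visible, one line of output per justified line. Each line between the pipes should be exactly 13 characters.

Line 1: ['content', 'milk'] (min_width=12, slack=1)
Line 2: ['make', 'morning'] (min_width=12, slack=1)
Line 3: ['oats', 'on'] (min_width=7, slack=6)
Line 4: ['message', 'tree'] (min_width=12, slack=1)
Line 5: ['golden'] (min_width=6, slack=7)
Line 6: ['address'] (min_width=7, slack=6)

Answer: |content  milk|
|make  morning|
|oats       on|
|message  tree|
|golden       |
|address      |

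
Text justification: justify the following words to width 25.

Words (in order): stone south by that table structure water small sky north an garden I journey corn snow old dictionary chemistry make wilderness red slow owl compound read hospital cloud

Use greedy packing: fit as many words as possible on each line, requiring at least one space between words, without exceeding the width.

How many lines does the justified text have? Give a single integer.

Answer: 7

Derivation:
Line 1: ['stone', 'south', 'by', 'that', 'table'] (min_width=25, slack=0)
Line 2: ['structure', 'water', 'small', 'sky'] (min_width=25, slack=0)
Line 3: ['north', 'an', 'garden', 'I', 'journey'] (min_width=25, slack=0)
Line 4: ['corn', 'snow', 'old', 'dictionary'] (min_width=24, slack=1)
Line 5: ['chemistry', 'make', 'wilderness'] (min_width=25, slack=0)
Line 6: ['red', 'slow', 'owl', 'compound'] (min_width=21, slack=4)
Line 7: ['read', 'hospital', 'cloud'] (min_width=19, slack=6)
Total lines: 7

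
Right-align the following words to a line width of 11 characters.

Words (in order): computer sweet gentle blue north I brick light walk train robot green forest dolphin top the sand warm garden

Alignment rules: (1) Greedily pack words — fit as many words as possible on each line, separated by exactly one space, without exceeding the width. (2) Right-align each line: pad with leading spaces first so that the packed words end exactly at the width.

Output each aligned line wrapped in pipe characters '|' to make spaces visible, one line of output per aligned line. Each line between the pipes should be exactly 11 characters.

Answer: |   computer|
|      sweet|
|gentle blue|
|    north I|
|brick light|
| walk train|
|robot green|
|     forest|
|dolphin top|
|   the sand|
|warm garden|

Derivation:
Line 1: ['computer'] (min_width=8, slack=3)
Line 2: ['sweet'] (min_width=5, slack=6)
Line 3: ['gentle', 'blue'] (min_width=11, slack=0)
Line 4: ['north', 'I'] (min_width=7, slack=4)
Line 5: ['brick', 'light'] (min_width=11, slack=0)
Line 6: ['walk', 'train'] (min_width=10, slack=1)
Line 7: ['robot', 'green'] (min_width=11, slack=0)
Line 8: ['forest'] (min_width=6, slack=5)
Line 9: ['dolphin', 'top'] (min_width=11, slack=0)
Line 10: ['the', 'sand'] (min_width=8, slack=3)
Line 11: ['warm', 'garden'] (min_width=11, slack=0)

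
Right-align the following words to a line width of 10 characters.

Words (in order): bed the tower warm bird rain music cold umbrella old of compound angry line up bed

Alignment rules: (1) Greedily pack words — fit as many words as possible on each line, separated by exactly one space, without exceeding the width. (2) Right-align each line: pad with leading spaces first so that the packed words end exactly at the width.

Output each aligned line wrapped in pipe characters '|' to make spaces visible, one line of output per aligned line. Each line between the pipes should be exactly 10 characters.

Line 1: ['bed', 'the'] (min_width=7, slack=3)
Line 2: ['tower', 'warm'] (min_width=10, slack=0)
Line 3: ['bird', 'rain'] (min_width=9, slack=1)
Line 4: ['music', 'cold'] (min_width=10, slack=0)
Line 5: ['umbrella'] (min_width=8, slack=2)
Line 6: ['old', 'of'] (min_width=6, slack=4)
Line 7: ['compound'] (min_width=8, slack=2)
Line 8: ['angry', 'line'] (min_width=10, slack=0)
Line 9: ['up', 'bed'] (min_width=6, slack=4)

Answer: |   bed the|
|tower warm|
| bird rain|
|music cold|
|  umbrella|
|    old of|
|  compound|
|angry line|
|    up bed|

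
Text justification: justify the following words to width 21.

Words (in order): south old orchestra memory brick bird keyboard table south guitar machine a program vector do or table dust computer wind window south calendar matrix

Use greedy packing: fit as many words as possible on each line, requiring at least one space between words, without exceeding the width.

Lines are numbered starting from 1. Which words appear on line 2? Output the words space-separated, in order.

Line 1: ['south', 'old', 'orchestra'] (min_width=19, slack=2)
Line 2: ['memory', 'brick', 'bird'] (min_width=17, slack=4)
Line 3: ['keyboard', 'table', 'south'] (min_width=20, slack=1)
Line 4: ['guitar', 'machine', 'a'] (min_width=16, slack=5)
Line 5: ['program', 'vector', 'do', 'or'] (min_width=20, slack=1)
Line 6: ['table', 'dust', 'computer'] (min_width=19, slack=2)
Line 7: ['wind', 'window', 'south'] (min_width=17, slack=4)
Line 8: ['calendar', 'matrix'] (min_width=15, slack=6)

Answer: memory brick bird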